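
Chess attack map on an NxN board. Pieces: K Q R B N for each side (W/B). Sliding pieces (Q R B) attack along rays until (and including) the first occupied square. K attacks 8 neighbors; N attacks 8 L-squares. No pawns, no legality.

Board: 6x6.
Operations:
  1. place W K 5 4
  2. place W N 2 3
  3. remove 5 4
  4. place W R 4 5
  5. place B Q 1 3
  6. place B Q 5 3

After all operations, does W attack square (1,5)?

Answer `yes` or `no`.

Op 1: place WK@(5,4)
Op 2: place WN@(2,3)
Op 3: remove (5,4)
Op 4: place WR@(4,5)
Op 5: place BQ@(1,3)
Op 6: place BQ@(5,3)
Per-piece attacks for W:
  WN@(2,3): attacks (3,5) (4,4) (1,5) (0,4) (3,1) (4,2) (1,1) (0,2)
  WR@(4,5): attacks (4,4) (4,3) (4,2) (4,1) (4,0) (5,5) (3,5) (2,5) (1,5) (0,5)
W attacks (1,5): yes

Answer: yes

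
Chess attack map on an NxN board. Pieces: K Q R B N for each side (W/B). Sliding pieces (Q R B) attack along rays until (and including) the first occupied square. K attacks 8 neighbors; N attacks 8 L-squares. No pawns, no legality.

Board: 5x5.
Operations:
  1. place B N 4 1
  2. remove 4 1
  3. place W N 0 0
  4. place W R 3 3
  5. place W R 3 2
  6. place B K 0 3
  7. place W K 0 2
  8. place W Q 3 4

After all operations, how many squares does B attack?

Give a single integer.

Answer: 5

Derivation:
Op 1: place BN@(4,1)
Op 2: remove (4,1)
Op 3: place WN@(0,0)
Op 4: place WR@(3,3)
Op 5: place WR@(3,2)
Op 6: place BK@(0,3)
Op 7: place WK@(0,2)
Op 8: place WQ@(3,4)
Per-piece attacks for B:
  BK@(0,3): attacks (0,4) (0,2) (1,3) (1,4) (1,2)
Union (5 distinct): (0,2) (0,4) (1,2) (1,3) (1,4)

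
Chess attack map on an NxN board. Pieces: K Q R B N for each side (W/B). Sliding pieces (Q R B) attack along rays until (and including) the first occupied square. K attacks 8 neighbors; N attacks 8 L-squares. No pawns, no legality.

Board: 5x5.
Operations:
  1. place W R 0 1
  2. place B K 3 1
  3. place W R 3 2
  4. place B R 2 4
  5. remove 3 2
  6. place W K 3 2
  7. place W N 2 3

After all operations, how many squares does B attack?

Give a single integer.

Op 1: place WR@(0,1)
Op 2: place BK@(3,1)
Op 3: place WR@(3,2)
Op 4: place BR@(2,4)
Op 5: remove (3,2)
Op 6: place WK@(3,2)
Op 7: place WN@(2,3)
Per-piece attacks for B:
  BR@(2,4): attacks (2,3) (3,4) (4,4) (1,4) (0,4) [ray(0,-1) blocked at (2,3)]
  BK@(3,1): attacks (3,2) (3,0) (4,1) (2,1) (4,2) (4,0) (2,2) (2,0)
Union (13 distinct): (0,4) (1,4) (2,0) (2,1) (2,2) (2,3) (3,0) (3,2) (3,4) (4,0) (4,1) (4,2) (4,4)

Answer: 13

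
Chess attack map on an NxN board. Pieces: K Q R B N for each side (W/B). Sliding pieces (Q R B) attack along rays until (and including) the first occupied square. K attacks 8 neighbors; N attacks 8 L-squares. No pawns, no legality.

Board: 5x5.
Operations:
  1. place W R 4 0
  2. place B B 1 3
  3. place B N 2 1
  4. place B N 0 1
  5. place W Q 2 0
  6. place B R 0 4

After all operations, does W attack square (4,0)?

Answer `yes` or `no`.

Answer: yes

Derivation:
Op 1: place WR@(4,0)
Op 2: place BB@(1,3)
Op 3: place BN@(2,1)
Op 4: place BN@(0,1)
Op 5: place WQ@(2,0)
Op 6: place BR@(0,4)
Per-piece attacks for W:
  WQ@(2,0): attacks (2,1) (3,0) (4,0) (1,0) (0,0) (3,1) (4,2) (1,1) (0,2) [ray(0,1) blocked at (2,1); ray(1,0) blocked at (4,0)]
  WR@(4,0): attacks (4,1) (4,2) (4,3) (4,4) (3,0) (2,0) [ray(-1,0) blocked at (2,0)]
W attacks (4,0): yes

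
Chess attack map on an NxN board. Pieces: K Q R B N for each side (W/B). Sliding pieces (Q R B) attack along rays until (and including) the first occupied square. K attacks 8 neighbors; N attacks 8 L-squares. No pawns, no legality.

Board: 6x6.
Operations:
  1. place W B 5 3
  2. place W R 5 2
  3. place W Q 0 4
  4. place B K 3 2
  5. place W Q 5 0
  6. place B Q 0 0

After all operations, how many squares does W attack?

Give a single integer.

Op 1: place WB@(5,3)
Op 2: place WR@(5,2)
Op 3: place WQ@(0,4)
Op 4: place BK@(3,2)
Op 5: place WQ@(5,0)
Op 6: place BQ@(0,0)
Per-piece attacks for W:
  WQ@(0,4): attacks (0,5) (0,3) (0,2) (0,1) (0,0) (1,4) (2,4) (3,4) (4,4) (5,4) (1,5) (1,3) (2,2) (3,1) (4,0) [ray(0,-1) blocked at (0,0)]
  WQ@(5,0): attacks (5,1) (5,2) (4,0) (3,0) (2,0) (1,0) (0,0) (4,1) (3,2) [ray(0,1) blocked at (5,2); ray(-1,0) blocked at (0,0); ray(-1,1) blocked at (3,2)]
  WR@(5,2): attacks (5,3) (5,1) (5,0) (4,2) (3,2) [ray(0,1) blocked at (5,3); ray(0,-1) blocked at (5,0); ray(-1,0) blocked at (3,2)]
  WB@(5,3): attacks (4,4) (3,5) (4,2) (3,1) (2,0)
Union (26 distinct): (0,0) (0,1) (0,2) (0,3) (0,5) (1,0) (1,3) (1,4) (1,5) (2,0) (2,2) (2,4) (3,0) (3,1) (3,2) (3,4) (3,5) (4,0) (4,1) (4,2) (4,4) (5,0) (5,1) (5,2) (5,3) (5,4)

Answer: 26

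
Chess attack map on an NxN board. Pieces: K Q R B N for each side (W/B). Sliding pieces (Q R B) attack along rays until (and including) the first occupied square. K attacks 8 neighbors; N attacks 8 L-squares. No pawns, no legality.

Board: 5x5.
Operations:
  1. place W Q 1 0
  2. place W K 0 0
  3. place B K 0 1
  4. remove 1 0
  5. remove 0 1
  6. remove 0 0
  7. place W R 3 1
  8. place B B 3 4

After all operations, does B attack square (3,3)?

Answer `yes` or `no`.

Op 1: place WQ@(1,0)
Op 2: place WK@(0,0)
Op 3: place BK@(0,1)
Op 4: remove (1,0)
Op 5: remove (0,1)
Op 6: remove (0,0)
Op 7: place WR@(3,1)
Op 8: place BB@(3,4)
Per-piece attacks for B:
  BB@(3,4): attacks (4,3) (2,3) (1,2) (0,1)
B attacks (3,3): no

Answer: no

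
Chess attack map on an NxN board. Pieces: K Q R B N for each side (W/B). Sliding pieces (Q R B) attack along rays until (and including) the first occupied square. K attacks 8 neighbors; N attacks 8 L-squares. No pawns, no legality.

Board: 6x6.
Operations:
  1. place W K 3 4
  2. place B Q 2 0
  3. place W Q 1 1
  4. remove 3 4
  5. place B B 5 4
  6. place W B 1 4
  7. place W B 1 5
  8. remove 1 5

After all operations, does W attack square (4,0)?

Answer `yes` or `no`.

Answer: no

Derivation:
Op 1: place WK@(3,4)
Op 2: place BQ@(2,0)
Op 3: place WQ@(1,1)
Op 4: remove (3,4)
Op 5: place BB@(5,4)
Op 6: place WB@(1,4)
Op 7: place WB@(1,5)
Op 8: remove (1,5)
Per-piece attacks for W:
  WQ@(1,1): attacks (1,2) (1,3) (1,4) (1,0) (2,1) (3,1) (4,1) (5,1) (0,1) (2,2) (3,3) (4,4) (5,5) (2,0) (0,2) (0,0) [ray(0,1) blocked at (1,4); ray(1,-1) blocked at (2,0)]
  WB@(1,4): attacks (2,5) (2,3) (3,2) (4,1) (5,0) (0,5) (0,3)
W attacks (4,0): no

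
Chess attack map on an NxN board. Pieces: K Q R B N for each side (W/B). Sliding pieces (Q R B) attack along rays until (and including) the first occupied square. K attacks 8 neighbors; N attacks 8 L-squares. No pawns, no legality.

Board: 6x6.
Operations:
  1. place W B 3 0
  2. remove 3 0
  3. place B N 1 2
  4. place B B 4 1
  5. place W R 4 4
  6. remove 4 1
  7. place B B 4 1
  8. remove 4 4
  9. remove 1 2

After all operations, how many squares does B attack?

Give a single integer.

Op 1: place WB@(3,0)
Op 2: remove (3,0)
Op 3: place BN@(1,2)
Op 4: place BB@(4,1)
Op 5: place WR@(4,4)
Op 6: remove (4,1)
Op 7: place BB@(4,1)
Op 8: remove (4,4)
Op 9: remove (1,2)
Per-piece attacks for B:
  BB@(4,1): attacks (5,2) (5,0) (3,2) (2,3) (1,4) (0,5) (3,0)
Union (7 distinct): (0,5) (1,4) (2,3) (3,0) (3,2) (5,0) (5,2)

Answer: 7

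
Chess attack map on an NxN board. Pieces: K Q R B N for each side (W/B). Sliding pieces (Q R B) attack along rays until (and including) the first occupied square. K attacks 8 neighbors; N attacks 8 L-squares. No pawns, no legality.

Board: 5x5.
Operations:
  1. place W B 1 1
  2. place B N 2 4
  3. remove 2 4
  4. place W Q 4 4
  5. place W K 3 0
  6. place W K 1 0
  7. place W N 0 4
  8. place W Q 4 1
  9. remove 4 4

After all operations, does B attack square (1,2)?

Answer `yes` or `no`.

Op 1: place WB@(1,1)
Op 2: place BN@(2,4)
Op 3: remove (2,4)
Op 4: place WQ@(4,4)
Op 5: place WK@(3,0)
Op 6: place WK@(1,0)
Op 7: place WN@(0,4)
Op 8: place WQ@(4,1)
Op 9: remove (4,4)
Per-piece attacks for B:
B attacks (1,2): no

Answer: no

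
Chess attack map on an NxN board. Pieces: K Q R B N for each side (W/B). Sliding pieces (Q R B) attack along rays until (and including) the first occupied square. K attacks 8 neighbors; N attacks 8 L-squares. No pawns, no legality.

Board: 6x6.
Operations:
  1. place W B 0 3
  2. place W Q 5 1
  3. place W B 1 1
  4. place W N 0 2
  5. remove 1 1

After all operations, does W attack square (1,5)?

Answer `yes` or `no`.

Op 1: place WB@(0,3)
Op 2: place WQ@(5,1)
Op 3: place WB@(1,1)
Op 4: place WN@(0,2)
Op 5: remove (1,1)
Per-piece attacks for W:
  WN@(0,2): attacks (1,4) (2,3) (1,0) (2,1)
  WB@(0,3): attacks (1,4) (2,5) (1,2) (2,1) (3,0)
  WQ@(5,1): attacks (5,2) (5,3) (5,4) (5,5) (5,0) (4,1) (3,1) (2,1) (1,1) (0,1) (4,2) (3,3) (2,4) (1,5) (4,0)
W attacks (1,5): yes

Answer: yes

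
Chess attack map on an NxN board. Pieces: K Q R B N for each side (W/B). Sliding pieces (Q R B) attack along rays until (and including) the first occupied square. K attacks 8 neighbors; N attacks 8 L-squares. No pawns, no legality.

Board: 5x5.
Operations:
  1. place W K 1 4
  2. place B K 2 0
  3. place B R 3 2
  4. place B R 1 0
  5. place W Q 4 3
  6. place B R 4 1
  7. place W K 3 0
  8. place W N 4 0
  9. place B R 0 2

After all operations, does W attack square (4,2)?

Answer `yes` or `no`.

Op 1: place WK@(1,4)
Op 2: place BK@(2,0)
Op 3: place BR@(3,2)
Op 4: place BR@(1,0)
Op 5: place WQ@(4,3)
Op 6: place BR@(4,1)
Op 7: place WK@(3,0)
Op 8: place WN@(4,0)
Op 9: place BR@(0,2)
Per-piece attacks for W:
  WK@(1,4): attacks (1,3) (2,4) (0,4) (2,3) (0,3)
  WK@(3,0): attacks (3,1) (4,0) (2,0) (4,1) (2,1)
  WN@(4,0): attacks (3,2) (2,1)
  WQ@(4,3): attacks (4,4) (4,2) (4,1) (3,3) (2,3) (1,3) (0,3) (3,4) (3,2) [ray(0,-1) blocked at (4,1); ray(-1,-1) blocked at (3,2)]
W attacks (4,2): yes

Answer: yes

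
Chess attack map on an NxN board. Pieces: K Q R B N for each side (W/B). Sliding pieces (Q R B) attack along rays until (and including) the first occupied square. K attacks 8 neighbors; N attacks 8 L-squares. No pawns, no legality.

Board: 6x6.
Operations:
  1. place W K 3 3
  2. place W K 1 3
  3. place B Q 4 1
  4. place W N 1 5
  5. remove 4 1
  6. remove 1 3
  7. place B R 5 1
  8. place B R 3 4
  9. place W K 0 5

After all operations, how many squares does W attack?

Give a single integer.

Answer: 12

Derivation:
Op 1: place WK@(3,3)
Op 2: place WK@(1,3)
Op 3: place BQ@(4,1)
Op 4: place WN@(1,5)
Op 5: remove (4,1)
Op 6: remove (1,3)
Op 7: place BR@(5,1)
Op 8: place BR@(3,4)
Op 9: place WK@(0,5)
Per-piece attacks for W:
  WK@(0,5): attacks (0,4) (1,5) (1,4)
  WN@(1,5): attacks (2,3) (3,4) (0,3)
  WK@(3,3): attacks (3,4) (3,2) (4,3) (2,3) (4,4) (4,2) (2,4) (2,2)
Union (12 distinct): (0,3) (0,4) (1,4) (1,5) (2,2) (2,3) (2,4) (3,2) (3,4) (4,2) (4,3) (4,4)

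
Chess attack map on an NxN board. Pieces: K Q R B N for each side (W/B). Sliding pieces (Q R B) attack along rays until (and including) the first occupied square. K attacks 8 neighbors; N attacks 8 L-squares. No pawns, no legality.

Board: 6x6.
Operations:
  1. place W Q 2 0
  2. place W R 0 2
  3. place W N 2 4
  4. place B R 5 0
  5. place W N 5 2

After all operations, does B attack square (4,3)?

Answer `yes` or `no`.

Op 1: place WQ@(2,0)
Op 2: place WR@(0,2)
Op 3: place WN@(2,4)
Op 4: place BR@(5,0)
Op 5: place WN@(5,2)
Per-piece attacks for B:
  BR@(5,0): attacks (5,1) (5,2) (4,0) (3,0) (2,0) [ray(0,1) blocked at (5,2); ray(-1,0) blocked at (2,0)]
B attacks (4,3): no

Answer: no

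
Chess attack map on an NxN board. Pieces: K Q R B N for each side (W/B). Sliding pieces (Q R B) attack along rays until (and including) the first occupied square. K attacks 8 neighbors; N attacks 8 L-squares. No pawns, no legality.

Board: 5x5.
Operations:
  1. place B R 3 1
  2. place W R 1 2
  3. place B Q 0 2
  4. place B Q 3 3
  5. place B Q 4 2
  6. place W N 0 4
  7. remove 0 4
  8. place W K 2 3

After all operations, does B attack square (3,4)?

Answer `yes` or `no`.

Answer: yes

Derivation:
Op 1: place BR@(3,1)
Op 2: place WR@(1,2)
Op 3: place BQ@(0,2)
Op 4: place BQ@(3,3)
Op 5: place BQ@(4,2)
Op 6: place WN@(0,4)
Op 7: remove (0,4)
Op 8: place WK@(2,3)
Per-piece attacks for B:
  BQ@(0,2): attacks (0,3) (0,4) (0,1) (0,0) (1,2) (1,3) (2,4) (1,1) (2,0) [ray(1,0) blocked at (1,2)]
  BR@(3,1): attacks (3,2) (3,3) (3,0) (4,1) (2,1) (1,1) (0,1) [ray(0,1) blocked at (3,3)]
  BQ@(3,3): attacks (3,4) (3,2) (3,1) (4,3) (2,3) (4,4) (4,2) (2,4) (2,2) (1,1) (0,0) [ray(0,-1) blocked at (3,1); ray(-1,0) blocked at (2,3); ray(1,-1) blocked at (4,2)]
  BQ@(4,2): attacks (4,3) (4,4) (4,1) (4,0) (3,2) (2,2) (1,2) (3,3) (3,1) [ray(-1,0) blocked at (1,2); ray(-1,1) blocked at (3,3); ray(-1,-1) blocked at (3,1)]
B attacks (3,4): yes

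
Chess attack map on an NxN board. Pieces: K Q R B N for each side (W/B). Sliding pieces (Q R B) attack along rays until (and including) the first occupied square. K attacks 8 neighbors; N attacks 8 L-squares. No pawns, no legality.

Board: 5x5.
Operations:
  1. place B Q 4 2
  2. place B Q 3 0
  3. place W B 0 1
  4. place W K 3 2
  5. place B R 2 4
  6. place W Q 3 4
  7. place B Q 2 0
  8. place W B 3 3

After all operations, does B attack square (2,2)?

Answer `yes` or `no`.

Answer: yes

Derivation:
Op 1: place BQ@(4,2)
Op 2: place BQ@(3,0)
Op 3: place WB@(0,1)
Op 4: place WK@(3,2)
Op 5: place BR@(2,4)
Op 6: place WQ@(3,4)
Op 7: place BQ@(2,0)
Op 8: place WB@(3,3)
Per-piece attacks for B:
  BQ@(2,0): attacks (2,1) (2,2) (2,3) (2,4) (3,0) (1,0) (0,0) (3,1) (4,2) (1,1) (0,2) [ray(0,1) blocked at (2,4); ray(1,0) blocked at (3,0); ray(1,1) blocked at (4,2)]
  BR@(2,4): attacks (2,3) (2,2) (2,1) (2,0) (3,4) (1,4) (0,4) [ray(0,-1) blocked at (2,0); ray(1,0) blocked at (3,4)]
  BQ@(3,0): attacks (3,1) (3,2) (4,0) (2,0) (4,1) (2,1) (1,2) (0,3) [ray(0,1) blocked at (3,2); ray(-1,0) blocked at (2,0)]
  BQ@(4,2): attacks (4,3) (4,4) (4,1) (4,0) (3,2) (3,3) (3,1) (2,0) [ray(-1,0) blocked at (3,2); ray(-1,1) blocked at (3,3); ray(-1,-1) blocked at (2,0)]
B attacks (2,2): yes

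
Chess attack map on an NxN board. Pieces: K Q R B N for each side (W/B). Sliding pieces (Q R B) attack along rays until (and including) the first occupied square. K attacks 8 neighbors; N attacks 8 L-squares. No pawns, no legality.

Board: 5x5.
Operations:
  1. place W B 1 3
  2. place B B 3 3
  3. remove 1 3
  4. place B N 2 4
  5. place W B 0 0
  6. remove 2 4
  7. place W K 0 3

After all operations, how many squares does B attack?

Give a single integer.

Answer: 6

Derivation:
Op 1: place WB@(1,3)
Op 2: place BB@(3,3)
Op 3: remove (1,3)
Op 4: place BN@(2,4)
Op 5: place WB@(0,0)
Op 6: remove (2,4)
Op 7: place WK@(0,3)
Per-piece attacks for B:
  BB@(3,3): attacks (4,4) (4,2) (2,4) (2,2) (1,1) (0,0) [ray(-1,-1) blocked at (0,0)]
Union (6 distinct): (0,0) (1,1) (2,2) (2,4) (4,2) (4,4)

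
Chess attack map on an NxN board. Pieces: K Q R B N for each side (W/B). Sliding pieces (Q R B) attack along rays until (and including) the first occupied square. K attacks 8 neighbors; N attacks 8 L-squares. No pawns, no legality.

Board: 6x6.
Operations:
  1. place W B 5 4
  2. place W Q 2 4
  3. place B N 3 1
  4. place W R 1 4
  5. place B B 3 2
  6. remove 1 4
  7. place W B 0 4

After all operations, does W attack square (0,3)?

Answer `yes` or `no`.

Op 1: place WB@(5,4)
Op 2: place WQ@(2,4)
Op 3: place BN@(3,1)
Op 4: place WR@(1,4)
Op 5: place BB@(3,2)
Op 6: remove (1,4)
Op 7: place WB@(0,4)
Per-piece attacks for W:
  WB@(0,4): attacks (1,5) (1,3) (2,2) (3,1) [ray(1,-1) blocked at (3,1)]
  WQ@(2,4): attacks (2,5) (2,3) (2,2) (2,1) (2,0) (3,4) (4,4) (5,4) (1,4) (0,4) (3,5) (3,3) (4,2) (5,1) (1,5) (1,3) (0,2) [ray(1,0) blocked at (5,4); ray(-1,0) blocked at (0,4)]
  WB@(5,4): attacks (4,5) (4,3) (3,2) [ray(-1,-1) blocked at (3,2)]
W attacks (0,3): no

Answer: no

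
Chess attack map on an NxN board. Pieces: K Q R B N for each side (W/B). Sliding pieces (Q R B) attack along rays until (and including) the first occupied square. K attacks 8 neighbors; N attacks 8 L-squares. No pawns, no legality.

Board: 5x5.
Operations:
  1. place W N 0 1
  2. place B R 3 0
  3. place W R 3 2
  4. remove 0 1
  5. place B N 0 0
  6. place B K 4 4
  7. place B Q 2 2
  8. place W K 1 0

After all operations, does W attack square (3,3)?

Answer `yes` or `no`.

Answer: yes

Derivation:
Op 1: place WN@(0,1)
Op 2: place BR@(3,0)
Op 3: place WR@(3,2)
Op 4: remove (0,1)
Op 5: place BN@(0,0)
Op 6: place BK@(4,4)
Op 7: place BQ@(2,2)
Op 8: place WK@(1,0)
Per-piece attacks for W:
  WK@(1,0): attacks (1,1) (2,0) (0,0) (2,1) (0,1)
  WR@(3,2): attacks (3,3) (3,4) (3,1) (3,0) (4,2) (2,2) [ray(0,-1) blocked at (3,0); ray(-1,0) blocked at (2,2)]
W attacks (3,3): yes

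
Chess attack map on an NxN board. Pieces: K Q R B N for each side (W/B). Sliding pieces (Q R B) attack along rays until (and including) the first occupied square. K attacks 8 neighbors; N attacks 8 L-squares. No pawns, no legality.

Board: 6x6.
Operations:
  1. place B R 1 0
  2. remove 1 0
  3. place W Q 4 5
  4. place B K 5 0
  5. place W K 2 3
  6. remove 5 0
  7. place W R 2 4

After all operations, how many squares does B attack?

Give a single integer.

Op 1: place BR@(1,0)
Op 2: remove (1,0)
Op 3: place WQ@(4,5)
Op 4: place BK@(5,0)
Op 5: place WK@(2,3)
Op 6: remove (5,0)
Op 7: place WR@(2,4)
Per-piece attacks for B:
Union (0 distinct): (none)

Answer: 0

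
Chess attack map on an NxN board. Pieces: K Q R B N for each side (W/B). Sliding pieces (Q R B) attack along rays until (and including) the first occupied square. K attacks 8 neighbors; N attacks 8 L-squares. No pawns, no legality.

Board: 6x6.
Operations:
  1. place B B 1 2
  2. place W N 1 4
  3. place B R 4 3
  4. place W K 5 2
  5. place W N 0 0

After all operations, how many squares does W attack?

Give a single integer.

Op 1: place BB@(1,2)
Op 2: place WN@(1,4)
Op 3: place BR@(4,3)
Op 4: place WK@(5,2)
Op 5: place WN@(0,0)
Per-piece attacks for W:
  WN@(0,0): attacks (1,2) (2,1)
  WN@(1,4): attacks (3,5) (2,2) (3,3) (0,2)
  WK@(5,2): attacks (5,3) (5,1) (4,2) (4,3) (4,1)
Union (11 distinct): (0,2) (1,2) (2,1) (2,2) (3,3) (3,5) (4,1) (4,2) (4,3) (5,1) (5,3)

Answer: 11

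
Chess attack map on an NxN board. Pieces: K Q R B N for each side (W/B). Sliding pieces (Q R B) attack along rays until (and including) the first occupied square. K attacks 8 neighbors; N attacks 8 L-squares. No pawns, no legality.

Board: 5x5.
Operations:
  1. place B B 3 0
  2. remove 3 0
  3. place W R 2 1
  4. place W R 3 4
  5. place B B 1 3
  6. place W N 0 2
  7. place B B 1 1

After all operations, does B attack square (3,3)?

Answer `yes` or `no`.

Answer: yes

Derivation:
Op 1: place BB@(3,0)
Op 2: remove (3,0)
Op 3: place WR@(2,1)
Op 4: place WR@(3,4)
Op 5: place BB@(1,3)
Op 6: place WN@(0,2)
Op 7: place BB@(1,1)
Per-piece attacks for B:
  BB@(1,1): attacks (2,2) (3,3) (4,4) (2,0) (0,2) (0,0) [ray(-1,1) blocked at (0,2)]
  BB@(1,3): attacks (2,4) (2,2) (3,1) (4,0) (0,4) (0,2) [ray(-1,-1) blocked at (0,2)]
B attacks (3,3): yes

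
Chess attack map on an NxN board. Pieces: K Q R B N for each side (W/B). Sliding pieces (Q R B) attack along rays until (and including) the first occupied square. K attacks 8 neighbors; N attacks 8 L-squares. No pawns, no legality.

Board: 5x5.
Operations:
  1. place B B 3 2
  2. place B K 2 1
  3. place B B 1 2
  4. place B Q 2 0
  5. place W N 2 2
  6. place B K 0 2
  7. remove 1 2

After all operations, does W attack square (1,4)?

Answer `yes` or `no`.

Answer: yes

Derivation:
Op 1: place BB@(3,2)
Op 2: place BK@(2,1)
Op 3: place BB@(1,2)
Op 4: place BQ@(2,0)
Op 5: place WN@(2,2)
Op 6: place BK@(0,2)
Op 7: remove (1,2)
Per-piece attacks for W:
  WN@(2,2): attacks (3,4) (4,3) (1,4) (0,3) (3,0) (4,1) (1,0) (0,1)
W attacks (1,4): yes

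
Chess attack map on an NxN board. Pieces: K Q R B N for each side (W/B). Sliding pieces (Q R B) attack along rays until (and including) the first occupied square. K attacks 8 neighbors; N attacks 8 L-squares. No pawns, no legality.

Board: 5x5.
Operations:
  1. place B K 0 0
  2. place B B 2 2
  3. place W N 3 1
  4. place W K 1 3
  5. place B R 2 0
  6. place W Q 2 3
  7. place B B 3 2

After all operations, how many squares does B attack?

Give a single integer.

Answer: 15

Derivation:
Op 1: place BK@(0,0)
Op 2: place BB@(2,2)
Op 3: place WN@(3,1)
Op 4: place WK@(1,3)
Op 5: place BR@(2,0)
Op 6: place WQ@(2,3)
Op 7: place BB@(3,2)
Per-piece attacks for B:
  BK@(0,0): attacks (0,1) (1,0) (1,1)
  BR@(2,0): attacks (2,1) (2,2) (3,0) (4,0) (1,0) (0,0) [ray(0,1) blocked at (2,2); ray(-1,0) blocked at (0,0)]
  BB@(2,2): attacks (3,3) (4,4) (3,1) (1,3) (1,1) (0,0) [ray(1,-1) blocked at (3,1); ray(-1,1) blocked at (1,3); ray(-1,-1) blocked at (0,0)]
  BB@(3,2): attacks (4,3) (4,1) (2,3) (2,1) (1,0) [ray(-1,1) blocked at (2,3)]
Union (15 distinct): (0,0) (0,1) (1,0) (1,1) (1,3) (2,1) (2,2) (2,3) (3,0) (3,1) (3,3) (4,0) (4,1) (4,3) (4,4)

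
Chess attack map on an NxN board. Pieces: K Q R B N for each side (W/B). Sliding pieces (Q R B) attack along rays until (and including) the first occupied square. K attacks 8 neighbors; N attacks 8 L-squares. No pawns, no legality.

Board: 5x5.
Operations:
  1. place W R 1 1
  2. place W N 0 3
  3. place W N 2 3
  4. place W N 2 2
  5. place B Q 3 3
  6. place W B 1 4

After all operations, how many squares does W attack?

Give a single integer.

Answer: 20

Derivation:
Op 1: place WR@(1,1)
Op 2: place WN@(0,3)
Op 3: place WN@(2,3)
Op 4: place WN@(2,2)
Op 5: place BQ@(3,3)
Op 6: place WB@(1,4)
Per-piece attacks for W:
  WN@(0,3): attacks (2,4) (1,1) (2,2)
  WR@(1,1): attacks (1,2) (1,3) (1,4) (1,0) (2,1) (3,1) (4,1) (0,1) [ray(0,1) blocked at (1,4)]
  WB@(1,4): attacks (2,3) (0,3) [ray(1,-1) blocked at (2,3); ray(-1,-1) blocked at (0,3)]
  WN@(2,2): attacks (3,4) (4,3) (1,4) (0,3) (3,0) (4,1) (1,0) (0,1)
  WN@(2,3): attacks (4,4) (0,4) (3,1) (4,2) (1,1) (0,2)
Union (20 distinct): (0,1) (0,2) (0,3) (0,4) (1,0) (1,1) (1,2) (1,3) (1,4) (2,1) (2,2) (2,3) (2,4) (3,0) (3,1) (3,4) (4,1) (4,2) (4,3) (4,4)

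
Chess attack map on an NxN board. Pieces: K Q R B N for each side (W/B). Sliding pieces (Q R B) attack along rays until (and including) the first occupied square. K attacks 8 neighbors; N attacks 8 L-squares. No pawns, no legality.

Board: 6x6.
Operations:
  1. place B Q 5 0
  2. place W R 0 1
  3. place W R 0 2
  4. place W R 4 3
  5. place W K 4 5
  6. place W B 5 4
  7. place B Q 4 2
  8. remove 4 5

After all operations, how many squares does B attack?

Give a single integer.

Op 1: place BQ@(5,0)
Op 2: place WR@(0,1)
Op 3: place WR@(0,2)
Op 4: place WR@(4,3)
Op 5: place WK@(4,5)
Op 6: place WB@(5,4)
Op 7: place BQ@(4,2)
Op 8: remove (4,5)
Per-piece attacks for B:
  BQ@(4,2): attacks (4,3) (4,1) (4,0) (5,2) (3,2) (2,2) (1,2) (0,2) (5,3) (5,1) (3,3) (2,4) (1,5) (3,1) (2,0) [ray(0,1) blocked at (4,3); ray(-1,0) blocked at (0,2)]
  BQ@(5,0): attacks (5,1) (5,2) (5,3) (5,4) (4,0) (3,0) (2,0) (1,0) (0,0) (4,1) (3,2) (2,3) (1,4) (0,5) [ray(0,1) blocked at (5,4)]
Union (22 distinct): (0,0) (0,2) (0,5) (1,0) (1,2) (1,4) (1,5) (2,0) (2,2) (2,3) (2,4) (3,0) (3,1) (3,2) (3,3) (4,0) (4,1) (4,3) (5,1) (5,2) (5,3) (5,4)

Answer: 22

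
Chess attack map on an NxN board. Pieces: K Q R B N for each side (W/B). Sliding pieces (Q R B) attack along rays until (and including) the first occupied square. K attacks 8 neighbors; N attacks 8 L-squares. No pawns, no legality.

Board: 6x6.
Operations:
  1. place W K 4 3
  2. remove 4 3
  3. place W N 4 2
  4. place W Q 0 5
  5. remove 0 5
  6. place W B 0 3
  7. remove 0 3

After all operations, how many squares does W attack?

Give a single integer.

Answer: 6

Derivation:
Op 1: place WK@(4,3)
Op 2: remove (4,3)
Op 3: place WN@(4,2)
Op 4: place WQ@(0,5)
Op 5: remove (0,5)
Op 6: place WB@(0,3)
Op 7: remove (0,3)
Per-piece attacks for W:
  WN@(4,2): attacks (5,4) (3,4) (2,3) (5,0) (3,0) (2,1)
Union (6 distinct): (2,1) (2,3) (3,0) (3,4) (5,0) (5,4)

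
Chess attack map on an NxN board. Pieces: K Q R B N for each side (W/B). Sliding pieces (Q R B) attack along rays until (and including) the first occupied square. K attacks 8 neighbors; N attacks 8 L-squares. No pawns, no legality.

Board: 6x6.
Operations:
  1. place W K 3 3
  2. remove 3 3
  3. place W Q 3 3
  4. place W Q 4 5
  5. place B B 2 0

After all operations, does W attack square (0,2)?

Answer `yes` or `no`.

Answer: no

Derivation:
Op 1: place WK@(3,3)
Op 2: remove (3,3)
Op 3: place WQ@(3,3)
Op 4: place WQ@(4,5)
Op 5: place BB@(2,0)
Per-piece attacks for W:
  WQ@(3,3): attacks (3,4) (3,5) (3,2) (3,1) (3,0) (4,3) (5,3) (2,3) (1,3) (0,3) (4,4) (5,5) (4,2) (5,1) (2,4) (1,5) (2,2) (1,1) (0,0)
  WQ@(4,5): attacks (4,4) (4,3) (4,2) (4,1) (4,0) (5,5) (3,5) (2,5) (1,5) (0,5) (5,4) (3,4) (2,3) (1,2) (0,1)
W attacks (0,2): no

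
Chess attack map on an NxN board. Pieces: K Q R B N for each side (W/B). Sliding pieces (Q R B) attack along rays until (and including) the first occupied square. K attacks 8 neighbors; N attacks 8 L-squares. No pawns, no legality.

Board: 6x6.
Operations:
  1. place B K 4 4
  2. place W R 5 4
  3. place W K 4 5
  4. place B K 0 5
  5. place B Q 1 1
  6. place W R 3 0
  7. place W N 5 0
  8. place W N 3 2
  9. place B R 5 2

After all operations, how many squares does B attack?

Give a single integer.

Op 1: place BK@(4,4)
Op 2: place WR@(5,4)
Op 3: place WK@(4,5)
Op 4: place BK@(0,5)
Op 5: place BQ@(1,1)
Op 6: place WR@(3,0)
Op 7: place WN@(5,0)
Op 8: place WN@(3,2)
Op 9: place BR@(5,2)
Per-piece attacks for B:
  BK@(0,5): attacks (0,4) (1,5) (1,4)
  BQ@(1,1): attacks (1,2) (1,3) (1,4) (1,5) (1,0) (2,1) (3,1) (4,1) (5,1) (0,1) (2,2) (3,3) (4,4) (2,0) (0,2) (0,0) [ray(1,1) blocked at (4,4)]
  BK@(4,4): attacks (4,5) (4,3) (5,4) (3,4) (5,5) (5,3) (3,5) (3,3)
  BR@(5,2): attacks (5,3) (5,4) (5,1) (5,0) (4,2) (3,2) [ray(0,1) blocked at (5,4); ray(0,-1) blocked at (5,0); ray(-1,0) blocked at (3,2)]
Union (27 distinct): (0,0) (0,1) (0,2) (0,4) (1,0) (1,2) (1,3) (1,4) (1,5) (2,0) (2,1) (2,2) (3,1) (3,2) (3,3) (3,4) (3,5) (4,1) (4,2) (4,3) (4,4) (4,5) (5,0) (5,1) (5,3) (5,4) (5,5)

Answer: 27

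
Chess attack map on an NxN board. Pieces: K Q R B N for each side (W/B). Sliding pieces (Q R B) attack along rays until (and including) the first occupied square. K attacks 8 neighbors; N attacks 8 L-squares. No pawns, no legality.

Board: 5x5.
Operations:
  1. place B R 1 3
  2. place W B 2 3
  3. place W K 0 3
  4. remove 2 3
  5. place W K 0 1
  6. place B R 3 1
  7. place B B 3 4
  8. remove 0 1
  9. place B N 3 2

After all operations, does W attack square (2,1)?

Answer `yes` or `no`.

Answer: no

Derivation:
Op 1: place BR@(1,3)
Op 2: place WB@(2,3)
Op 3: place WK@(0,3)
Op 4: remove (2,3)
Op 5: place WK@(0,1)
Op 6: place BR@(3,1)
Op 7: place BB@(3,4)
Op 8: remove (0,1)
Op 9: place BN@(3,2)
Per-piece attacks for W:
  WK@(0,3): attacks (0,4) (0,2) (1,3) (1,4) (1,2)
W attacks (2,1): no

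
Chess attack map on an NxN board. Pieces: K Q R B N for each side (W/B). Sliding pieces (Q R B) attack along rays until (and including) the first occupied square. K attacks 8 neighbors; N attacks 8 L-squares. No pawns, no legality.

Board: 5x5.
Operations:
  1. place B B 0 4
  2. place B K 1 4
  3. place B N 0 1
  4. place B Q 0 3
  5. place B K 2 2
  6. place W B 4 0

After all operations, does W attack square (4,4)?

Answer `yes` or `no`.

Answer: no

Derivation:
Op 1: place BB@(0,4)
Op 2: place BK@(1,4)
Op 3: place BN@(0,1)
Op 4: place BQ@(0,3)
Op 5: place BK@(2,2)
Op 6: place WB@(4,0)
Per-piece attacks for W:
  WB@(4,0): attacks (3,1) (2,2) [ray(-1,1) blocked at (2,2)]
W attacks (4,4): no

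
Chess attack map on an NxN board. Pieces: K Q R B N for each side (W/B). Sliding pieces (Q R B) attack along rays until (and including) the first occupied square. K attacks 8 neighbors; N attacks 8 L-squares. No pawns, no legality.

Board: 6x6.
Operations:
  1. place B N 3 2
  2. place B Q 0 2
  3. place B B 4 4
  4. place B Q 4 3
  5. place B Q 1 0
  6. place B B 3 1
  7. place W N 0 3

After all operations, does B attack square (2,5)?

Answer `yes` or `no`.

Op 1: place BN@(3,2)
Op 2: place BQ@(0,2)
Op 3: place BB@(4,4)
Op 4: place BQ@(4,3)
Op 5: place BQ@(1,0)
Op 6: place BB@(3,1)
Op 7: place WN@(0,3)
Per-piece attacks for B:
  BQ@(0,2): attacks (0,3) (0,1) (0,0) (1,2) (2,2) (3,2) (1,3) (2,4) (3,5) (1,1) (2,0) [ray(0,1) blocked at (0,3); ray(1,0) blocked at (3,2)]
  BQ@(1,0): attacks (1,1) (1,2) (1,3) (1,4) (1,5) (2,0) (3,0) (4,0) (5,0) (0,0) (2,1) (3,2) (0,1) [ray(1,1) blocked at (3,2)]
  BB@(3,1): attacks (4,2) (5,3) (4,0) (2,2) (1,3) (0,4) (2,0)
  BN@(3,2): attacks (4,4) (5,3) (2,4) (1,3) (4,0) (5,1) (2,0) (1,1)
  BQ@(4,3): attacks (4,4) (4,2) (4,1) (4,0) (5,3) (3,3) (2,3) (1,3) (0,3) (5,4) (5,2) (3,4) (2,5) (3,2) [ray(0,1) blocked at (4,4); ray(-1,0) blocked at (0,3); ray(-1,-1) blocked at (3,2)]
  BB@(4,4): attacks (5,5) (5,3) (3,5) (3,3) (2,2) (1,1) (0,0)
B attacks (2,5): yes

Answer: yes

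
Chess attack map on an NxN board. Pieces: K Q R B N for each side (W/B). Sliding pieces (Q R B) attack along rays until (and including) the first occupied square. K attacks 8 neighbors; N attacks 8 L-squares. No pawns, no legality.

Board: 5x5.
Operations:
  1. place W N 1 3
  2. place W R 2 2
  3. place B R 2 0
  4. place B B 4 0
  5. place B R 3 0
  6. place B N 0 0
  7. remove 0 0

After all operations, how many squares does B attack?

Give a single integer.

Answer: 11

Derivation:
Op 1: place WN@(1,3)
Op 2: place WR@(2,2)
Op 3: place BR@(2,0)
Op 4: place BB@(4,0)
Op 5: place BR@(3,0)
Op 6: place BN@(0,0)
Op 7: remove (0,0)
Per-piece attacks for B:
  BR@(2,0): attacks (2,1) (2,2) (3,0) (1,0) (0,0) [ray(0,1) blocked at (2,2); ray(1,0) blocked at (3,0)]
  BR@(3,0): attacks (3,1) (3,2) (3,3) (3,4) (4,0) (2,0) [ray(1,0) blocked at (4,0); ray(-1,0) blocked at (2,0)]
  BB@(4,0): attacks (3,1) (2,2) [ray(-1,1) blocked at (2,2)]
Union (11 distinct): (0,0) (1,0) (2,0) (2,1) (2,2) (3,0) (3,1) (3,2) (3,3) (3,4) (4,0)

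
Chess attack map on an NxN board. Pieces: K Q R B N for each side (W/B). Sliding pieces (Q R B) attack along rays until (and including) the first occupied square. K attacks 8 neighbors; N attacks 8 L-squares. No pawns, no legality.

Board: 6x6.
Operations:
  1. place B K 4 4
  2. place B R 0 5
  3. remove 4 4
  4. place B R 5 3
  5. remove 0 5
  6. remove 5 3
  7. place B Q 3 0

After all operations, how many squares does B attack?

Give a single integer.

Op 1: place BK@(4,4)
Op 2: place BR@(0,5)
Op 3: remove (4,4)
Op 4: place BR@(5,3)
Op 5: remove (0,5)
Op 6: remove (5,3)
Op 7: place BQ@(3,0)
Per-piece attacks for B:
  BQ@(3,0): attacks (3,1) (3,2) (3,3) (3,4) (3,5) (4,0) (5,0) (2,0) (1,0) (0,0) (4,1) (5,2) (2,1) (1,2) (0,3)
Union (15 distinct): (0,0) (0,3) (1,0) (1,2) (2,0) (2,1) (3,1) (3,2) (3,3) (3,4) (3,5) (4,0) (4,1) (5,0) (5,2)

Answer: 15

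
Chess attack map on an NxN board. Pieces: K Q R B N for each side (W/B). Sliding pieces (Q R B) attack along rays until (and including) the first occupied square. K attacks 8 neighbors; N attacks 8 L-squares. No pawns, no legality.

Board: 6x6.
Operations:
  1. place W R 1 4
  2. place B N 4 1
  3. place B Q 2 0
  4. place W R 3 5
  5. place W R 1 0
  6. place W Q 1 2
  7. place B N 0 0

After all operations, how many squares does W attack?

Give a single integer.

Answer: 29

Derivation:
Op 1: place WR@(1,4)
Op 2: place BN@(4,1)
Op 3: place BQ@(2,0)
Op 4: place WR@(3,5)
Op 5: place WR@(1,0)
Op 6: place WQ@(1,2)
Op 7: place BN@(0,0)
Per-piece attacks for W:
  WR@(1,0): attacks (1,1) (1,2) (2,0) (0,0) [ray(0,1) blocked at (1,2); ray(1,0) blocked at (2,0); ray(-1,0) blocked at (0,0)]
  WQ@(1,2): attacks (1,3) (1,4) (1,1) (1,0) (2,2) (3,2) (4,2) (5,2) (0,2) (2,3) (3,4) (4,5) (2,1) (3,0) (0,3) (0,1) [ray(0,1) blocked at (1,4); ray(0,-1) blocked at (1,0)]
  WR@(1,4): attacks (1,5) (1,3) (1,2) (2,4) (3,4) (4,4) (5,4) (0,4) [ray(0,-1) blocked at (1,2)]
  WR@(3,5): attacks (3,4) (3,3) (3,2) (3,1) (3,0) (4,5) (5,5) (2,5) (1,5) (0,5)
Union (29 distinct): (0,0) (0,1) (0,2) (0,3) (0,4) (0,5) (1,0) (1,1) (1,2) (1,3) (1,4) (1,5) (2,0) (2,1) (2,2) (2,3) (2,4) (2,5) (3,0) (3,1) (3,2) (3,3) (3,4) (4,2) (4,4) (4,5) (5,2) (5,4) (5,5)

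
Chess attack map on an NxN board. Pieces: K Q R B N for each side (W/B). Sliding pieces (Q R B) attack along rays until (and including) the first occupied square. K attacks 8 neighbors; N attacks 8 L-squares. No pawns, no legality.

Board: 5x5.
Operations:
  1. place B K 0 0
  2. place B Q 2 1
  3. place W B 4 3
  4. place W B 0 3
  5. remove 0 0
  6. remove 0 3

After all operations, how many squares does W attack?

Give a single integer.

Answer: 3

Derivation:
Op 1: place BK@(0,0)
Op 2: place BQ@(2,1)
Op 3: place WB@(4,3)
Op 4: place WB@(0,3)
Op 5: remove (0,0)
Op 6: remove (0,3)
Per-piece attacks for W:
  WB@(4,3): attacks (3,4) (3,2) (2,1) [ray(-1,-1) blocked at (2,1)]
Union (3 distinct): (2,1) (3,2) (3,4)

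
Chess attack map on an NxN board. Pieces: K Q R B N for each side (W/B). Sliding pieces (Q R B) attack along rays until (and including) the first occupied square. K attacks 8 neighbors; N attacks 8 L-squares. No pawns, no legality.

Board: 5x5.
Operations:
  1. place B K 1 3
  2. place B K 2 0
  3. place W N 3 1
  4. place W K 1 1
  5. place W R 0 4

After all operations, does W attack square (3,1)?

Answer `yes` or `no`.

Answer: no

Derivation:
Op 1: place BK@(1,3)
Op 2: place BK@(2,0)
Op 3: place WN@(3,1)
Op 4: place WK@(1,1)
Op 5: place WR@(0,4)
Per-piece attacks for W:
  WR@(0,4): attacks (0,3) (0,2) (0,1) (0,0) (1,4) (2,4) (3,4) (4,4)
  WK@(1,1): attacks (1,2) (1,0) (2,1) (0,1) (2,2) (2,0) (0,2) (0,0)
  WN@(3,1): attacks (4,3) (2,3) (1,2) (1,0)
W attacks (3,1): no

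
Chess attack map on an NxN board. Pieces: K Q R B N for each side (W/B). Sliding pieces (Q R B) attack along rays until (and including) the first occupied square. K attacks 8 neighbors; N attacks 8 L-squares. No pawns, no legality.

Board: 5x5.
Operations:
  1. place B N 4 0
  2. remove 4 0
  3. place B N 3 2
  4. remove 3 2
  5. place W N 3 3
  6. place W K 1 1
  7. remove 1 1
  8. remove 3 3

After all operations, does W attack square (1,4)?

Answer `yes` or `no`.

Answer: no

Derivation:
Op 1: place BN@(4,0)
Op 2: remove (4,0)
Op 3: place BN@(3,2)
Op 4: remove (3,2)
Op 5: place WN@(3,3)
Op 6: place WK@(1,1)
Op 7: remove (1,1)
Op 8: remove (3,3)
Per-piece attacks for W:
W attacks (1,4): no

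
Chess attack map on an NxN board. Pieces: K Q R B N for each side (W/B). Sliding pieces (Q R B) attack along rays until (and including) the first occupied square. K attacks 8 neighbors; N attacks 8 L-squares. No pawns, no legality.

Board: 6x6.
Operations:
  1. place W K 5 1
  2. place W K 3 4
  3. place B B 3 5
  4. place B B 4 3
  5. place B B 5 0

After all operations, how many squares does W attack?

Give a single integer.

Answer: 13

Derivation:
Op 1: place WK@(5,1)
Op 2: place WK@(3,4)
Op 3: place BB@(3,5)
Op 4: place BB@(4,3)
Op 5: place BB@(5,0)
Per-piece attacks for W:
  WK@(3,4): attacks (3,5) (3,3) (4,4) (2,4) (4,5) (4,3) (2,5) (2,3)
  WK@(5,1): attacks (5,2) (5,0) (4,1) (4,2) (4,0)
Union (13 distinct): (2,3) (2,4) (2,5) (3,3) (3,5) (4,0) (4,1) (4,2) (4,3) (4,4) (4,5) (5,0) (5,2)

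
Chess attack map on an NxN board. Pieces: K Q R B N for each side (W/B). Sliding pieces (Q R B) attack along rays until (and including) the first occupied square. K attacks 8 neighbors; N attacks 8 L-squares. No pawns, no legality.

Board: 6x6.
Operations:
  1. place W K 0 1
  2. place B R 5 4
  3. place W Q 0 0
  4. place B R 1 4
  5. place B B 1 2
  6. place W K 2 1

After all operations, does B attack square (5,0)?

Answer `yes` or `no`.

Op 1: place WK@(0,1)
Op 2: place BR@(5,4)
Op 3: place WQ@(0,0)
Op 4: place BR@(1,4)
Op 5: place BB@(1,2)
Op 6: place WK@(2,1)
Per-piece attacks for B:
  BB@(1,2): attacks (2,3) (3,4) (4,5) (2,1) (0,3) (0,1) [ray(1,-1) blocked at (2,1); ray(-1,-1) blocked at (0,1)]
  BR@(1,4): attacks (1,5) (1,3) (1,2) (2,4) (3,4) (4,4) (5,4) (0,4) [ray(0,-1) blocked at (1,2); ray(1,0) blocked at (5,4)]
  BR@(5,4): attacks (5,5) (5,3) (5,2) (5,1) (5,0) (4,4) (3,4) (2,4) (1,4) [ray(-1,0) blocked at (1,4)]
B attacks (5,0): yes

Answer: yes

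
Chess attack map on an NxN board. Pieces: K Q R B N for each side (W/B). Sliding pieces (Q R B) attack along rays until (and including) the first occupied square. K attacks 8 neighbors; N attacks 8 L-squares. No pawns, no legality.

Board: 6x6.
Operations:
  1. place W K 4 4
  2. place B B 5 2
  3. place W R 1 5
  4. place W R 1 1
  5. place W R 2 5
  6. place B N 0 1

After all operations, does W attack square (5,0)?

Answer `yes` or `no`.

Op 1: place WK@(4,4)
Op 2: place BB@(5,2)
Op 3: place WR@(1,5)
Op 4: place WR@(1,1)
Op 5: place WR@(2,5)
Op 6: place BN@(0,1)
Per-piece attacks for W:
  WR@(1,1): attacks (1,2) (1,3) (1,4) (1,5) (1,0) (2,1) (3,1) (4,1) (5,1) (0,1) [ray(0,1) blocked at (1,5); ray(-1,0) blocked at (0,1)]
  WR@(1,5): attacks (1,4) (1,3) (1,2) (1,1) (2,5) (0,5) [ray(0,-1) blocked at (1,1); ray(1,0) blocked at (2,5)]
  WR@(2,5): attacks (2,4) (2,3) (2,2) (2,1) (2,0) (3,5) (4,5) (5,5) (1,5) [ray(-1,0) blocked at (1,5)]
  WK@(4,4): attacks (4,5) (4,3) (5,4) (3,4) (5,5) (5,3) (3,5) (3,3)
W attacks (5,0): no

Answer: no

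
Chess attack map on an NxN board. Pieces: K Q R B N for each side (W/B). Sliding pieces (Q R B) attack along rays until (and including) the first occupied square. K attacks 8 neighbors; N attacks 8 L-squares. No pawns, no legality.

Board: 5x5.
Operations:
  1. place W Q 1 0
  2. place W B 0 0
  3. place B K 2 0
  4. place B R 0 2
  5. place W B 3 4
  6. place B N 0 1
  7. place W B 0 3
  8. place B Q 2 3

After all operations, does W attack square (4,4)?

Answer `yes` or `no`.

Answer: yes

Derivation:
Op 1: place WQ@(1,0)
Op 2: place WB@(0,0)
Op 3: place BK@(2,0)
Op 4: place BR@(0,2)
Op 5: place WB@(3,4)
Op 6: place BN@(0,1)
Op 7: place WB@(0,3)
Op 8: place BQ@(2,3)
Per-piece attacks for W:
  WB@(0,0): attacks (1,1) (2,2) (3,3) (4,4)
  WB@(0,3): attacks (1,4) (1,2) (2,1) (3,0)
  WQ@(1,0): attacks (1,1) (1,2) (1,3) (1,4) (2,0) (0,0) (2,1) (3,2) (4,3) (0,1) [ray(1,0) blocked at (2,0); ray(-1,0) blocked at (0,0); ray(-1,1) blocked at (0,1)]
  WB@(3,4): attacks (4,3) (2,3) [ray(-1,-1) blocked at (2,3)]
W attacks (4,4): yes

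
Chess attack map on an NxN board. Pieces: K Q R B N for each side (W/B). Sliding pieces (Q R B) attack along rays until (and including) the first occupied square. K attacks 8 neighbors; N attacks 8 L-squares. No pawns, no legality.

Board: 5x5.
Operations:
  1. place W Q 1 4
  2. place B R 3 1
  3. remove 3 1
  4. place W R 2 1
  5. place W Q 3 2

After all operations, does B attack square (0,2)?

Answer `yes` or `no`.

Op 1: place WQ@(1,4)
Op 2: place BR@(3,1)
Op 3: remove (3,1)
Op 4: place WR@(2,1)
Op 5: place WQ@(3,2)
Per-piece attacks for B:
B attacks (0,2): no

Answer: no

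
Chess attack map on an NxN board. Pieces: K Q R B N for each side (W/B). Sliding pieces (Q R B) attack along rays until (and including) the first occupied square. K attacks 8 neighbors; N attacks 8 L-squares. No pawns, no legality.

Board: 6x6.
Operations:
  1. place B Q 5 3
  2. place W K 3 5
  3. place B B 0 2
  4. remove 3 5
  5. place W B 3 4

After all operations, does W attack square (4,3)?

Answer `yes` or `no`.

Op 1: place BQ@(5,3)
Op 2: place WK@(3,5)
Op 3: place BB@(0,2)
Op 4: remove (3,5)
Op 5: place WB@(3,4)
Per-piece attacks for W:
  WB@(3,4): attacks (4,5) (4,3) (5,2) (2,5) (2,3) (1,2) (0,1)
W attacks (4,3): yes

Answer: yes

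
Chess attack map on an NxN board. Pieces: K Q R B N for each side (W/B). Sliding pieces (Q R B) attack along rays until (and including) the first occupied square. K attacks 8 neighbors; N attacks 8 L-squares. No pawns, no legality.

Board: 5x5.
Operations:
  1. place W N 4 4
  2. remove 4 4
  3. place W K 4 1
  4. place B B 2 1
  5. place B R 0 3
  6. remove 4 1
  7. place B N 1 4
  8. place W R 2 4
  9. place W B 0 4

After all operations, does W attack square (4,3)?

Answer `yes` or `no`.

Op 1: place WN@(4,4)
Op 2: remove (4,4)
Op 3: place WK@(4,1)
Op 4: place BB@(2,1)
Op 5: place BR@(0,3)
Op 6: remove (4,1)
Op 7: place BN@(1,4)
Op 8: place WR@(2,4)
Op 9: place WB@(0,4)
Per-piece attacks for W:
  WB@(0,4): attacks (1,3) (2,2) (3,1) (4,0)
  WR@(2,4): attacks (2,3) (2,2) (2,1) (3,4) (4,4) (1,4) [ray(0,-1) blocked at (2,1); ray(-1,0) blocked at (1,4)]
W attacks (4,3): no

Answer: no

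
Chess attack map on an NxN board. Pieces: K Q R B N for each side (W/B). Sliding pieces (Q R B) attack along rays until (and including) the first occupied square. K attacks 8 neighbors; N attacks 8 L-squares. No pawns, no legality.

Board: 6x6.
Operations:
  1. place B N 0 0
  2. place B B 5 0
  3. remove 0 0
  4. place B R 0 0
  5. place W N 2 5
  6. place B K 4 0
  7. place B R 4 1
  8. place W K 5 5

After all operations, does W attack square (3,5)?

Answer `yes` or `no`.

Op 1: place BN@(0,0)
Op 2: place BB@(5,0)
Op 3: remove (0,0)
Op 4: place BR@(0,0)
Op 5: place WN@(2,5)
Op 6: place BK@(4,0)
Op 7: place BR@(4,1)
Op 8: place WK@(5,5)
Per-piece attacks for W:
  WN@(2,5): attacks (3,3) (4,4) (1,3) (0,4)
  WK@(5,5): attacks (5,4) (4,5) (4,4)
W attacks (3,5): no

Answer: no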